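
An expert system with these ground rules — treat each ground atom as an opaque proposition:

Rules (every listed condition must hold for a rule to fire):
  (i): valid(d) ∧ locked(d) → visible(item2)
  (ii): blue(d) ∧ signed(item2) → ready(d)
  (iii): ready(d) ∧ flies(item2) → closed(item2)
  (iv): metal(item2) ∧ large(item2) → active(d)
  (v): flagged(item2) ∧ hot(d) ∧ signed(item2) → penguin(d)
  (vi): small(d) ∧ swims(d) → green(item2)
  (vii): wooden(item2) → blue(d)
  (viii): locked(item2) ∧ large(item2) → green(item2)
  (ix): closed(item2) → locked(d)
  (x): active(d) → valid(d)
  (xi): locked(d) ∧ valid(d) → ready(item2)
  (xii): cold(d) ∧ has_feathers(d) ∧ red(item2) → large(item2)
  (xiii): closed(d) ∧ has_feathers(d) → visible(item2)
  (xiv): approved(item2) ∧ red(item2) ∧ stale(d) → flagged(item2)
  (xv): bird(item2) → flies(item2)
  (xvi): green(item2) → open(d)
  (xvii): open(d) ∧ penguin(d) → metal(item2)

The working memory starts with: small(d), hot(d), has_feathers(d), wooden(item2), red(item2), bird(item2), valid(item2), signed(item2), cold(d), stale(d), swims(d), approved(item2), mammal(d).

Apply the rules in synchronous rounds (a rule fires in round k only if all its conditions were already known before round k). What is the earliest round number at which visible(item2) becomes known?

6

Round 1 — (vi), (vii), (xii), (xiv), (xv), derive green(item2), blue(d), large(item2), flagged(item2), flies(item2).
Round 2 — (ii), (v), (xvi), derive ready(d), penguin(d), open(d).
Round 3 — (iii), (xvii), derive closed(item2), metal(item2).
Round 4 — (iv), (ix), derive active(d), locked(d).
Round 5 — (x), derive valid(d).
Round 6 — (i), (xi), derive visible(item2), ready(item2).
visible(item2) first appears in round 6.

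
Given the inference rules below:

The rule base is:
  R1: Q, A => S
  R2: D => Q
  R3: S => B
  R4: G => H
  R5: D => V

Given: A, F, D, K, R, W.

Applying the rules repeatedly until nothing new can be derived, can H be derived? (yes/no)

no

Round 1: R2 [D => Q]; R5 [D => V]. Adds Q, V.
Round 2: R1 [Q, A => S]. Adds S.
Round 3: R3 [S => B]. Adds B.
Fixed point reached. H is concluded only by R4; R4 needs G (never derived).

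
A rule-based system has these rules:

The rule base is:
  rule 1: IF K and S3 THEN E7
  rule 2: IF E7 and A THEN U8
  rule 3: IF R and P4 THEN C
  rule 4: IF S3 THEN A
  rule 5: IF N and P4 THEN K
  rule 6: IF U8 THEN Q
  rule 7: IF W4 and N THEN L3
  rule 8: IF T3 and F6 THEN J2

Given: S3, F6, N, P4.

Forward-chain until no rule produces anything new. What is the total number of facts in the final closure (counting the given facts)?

9

Round 1: rule 4 [IF S3 THEN A]; rule 5 [IF N and P4 THEN K]. New: A, K.
Round 2: rule 1 [IF K and S3 THEN E7]. New: E7.
Round 3: rule 2 [IF E7 and A THEN U8]. New: U8.
Round 4: rule 6 [IF U8 THEN Q]. New: Q.
Closure: {A, E7, F6, K, N, P4, Q, S3, U8} — 9 facts.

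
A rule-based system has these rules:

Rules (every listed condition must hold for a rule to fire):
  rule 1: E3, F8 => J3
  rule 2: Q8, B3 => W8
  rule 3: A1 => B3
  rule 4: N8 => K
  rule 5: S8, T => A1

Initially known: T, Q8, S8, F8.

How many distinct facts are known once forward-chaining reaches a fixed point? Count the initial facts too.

Round 1 — rule 5, derive A1.
Round 2 — rule 3, derive B3.
Round 3 — rule 2, derive W8.
Closure: {A1, B3, F8, Q8, S8, T, W8} — 7 facts.

7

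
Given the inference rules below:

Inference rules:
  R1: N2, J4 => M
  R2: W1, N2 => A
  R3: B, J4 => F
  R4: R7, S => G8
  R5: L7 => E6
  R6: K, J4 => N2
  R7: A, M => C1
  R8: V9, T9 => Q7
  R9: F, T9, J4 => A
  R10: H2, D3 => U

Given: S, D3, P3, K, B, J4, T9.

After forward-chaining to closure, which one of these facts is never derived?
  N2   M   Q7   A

Round 1: R3 [B, J4 => F]; R6 [K, J4 => N2]. Adds F, N2.
Round 2: R1 [N2, J4 => M]; R9 [F, T9, J4 => A]. Adds M, A.
Round 3: R7 [A, M => C1]. Adds C1.
Derived: A (round 2), M (round 2), N2 (round 1). Q7 never appears in any round.

Q7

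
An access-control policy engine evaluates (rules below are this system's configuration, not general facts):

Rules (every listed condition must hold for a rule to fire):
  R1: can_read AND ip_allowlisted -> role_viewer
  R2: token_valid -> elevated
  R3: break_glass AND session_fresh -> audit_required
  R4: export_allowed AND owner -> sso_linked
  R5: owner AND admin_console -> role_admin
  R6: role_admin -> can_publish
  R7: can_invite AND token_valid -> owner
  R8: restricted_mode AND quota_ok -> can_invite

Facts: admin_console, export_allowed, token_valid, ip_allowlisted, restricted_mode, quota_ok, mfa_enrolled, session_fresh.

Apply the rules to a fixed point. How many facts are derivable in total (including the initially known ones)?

Round 1: R2 [token_valid -> elevated]; R8 [restricted_mode AND quota_ok -> can_invite]. Adds elevated, can_invite.
Round 2: R7 [can_invite AND token_valid -> owner]. Adds owner.
Round 3: R4 [export_allowed AND owner -> sso_linked]; R5 [owner AND admin_console -> role_admin]. Adds sso_linked, role_admin.
Round 4: R6 [role_admin -> can_publish]. Adds can_publish.
Closure: {admin_console, can_invite, can_publish, elevated, export_allowed, ip_allowlisted, mfa_enrolled, owner, quota_ok, restricted_mode, role_admin, session_fresh, sso_linked, token_valid} — 14 facts.

14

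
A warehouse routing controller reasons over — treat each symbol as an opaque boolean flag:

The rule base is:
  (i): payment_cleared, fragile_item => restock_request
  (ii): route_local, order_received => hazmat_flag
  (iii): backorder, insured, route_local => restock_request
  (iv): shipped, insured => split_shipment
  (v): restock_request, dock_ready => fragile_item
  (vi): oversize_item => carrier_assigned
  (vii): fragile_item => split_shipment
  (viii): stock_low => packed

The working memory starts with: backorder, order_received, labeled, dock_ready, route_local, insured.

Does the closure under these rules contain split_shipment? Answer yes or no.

Round 1 fires (ii), (iii), giving hazmat_flag, restock_request.
Round 2 fires (v), giving fragile_item.
Round 3 fires (vii), giving split_shipment.
split_shipment appears in round 3, so it is derivable.

yes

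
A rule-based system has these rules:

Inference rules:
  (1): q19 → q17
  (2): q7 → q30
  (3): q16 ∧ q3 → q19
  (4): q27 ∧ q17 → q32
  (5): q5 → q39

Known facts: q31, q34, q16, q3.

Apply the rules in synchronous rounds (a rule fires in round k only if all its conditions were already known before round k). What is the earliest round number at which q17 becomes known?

2

Round 1 — (3), derive q19.
Round 2 — (1), derive q17.
q17 first appears in round 2.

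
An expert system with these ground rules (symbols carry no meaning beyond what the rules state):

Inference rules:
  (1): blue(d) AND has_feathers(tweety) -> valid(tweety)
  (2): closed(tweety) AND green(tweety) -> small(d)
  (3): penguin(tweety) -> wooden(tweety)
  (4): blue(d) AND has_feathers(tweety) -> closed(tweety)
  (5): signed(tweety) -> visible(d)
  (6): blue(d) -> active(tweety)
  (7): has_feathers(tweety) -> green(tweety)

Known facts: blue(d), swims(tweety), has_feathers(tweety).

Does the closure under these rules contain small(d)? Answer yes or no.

[1] (1) [blue(d) AND has_feathers(tweety) -> valid(tweety)]; (4) [blue(d) AND has_feathers(tweety) -> closed(tweety)]; (6) [blue(d) -> active(tweety)]; (7) [has_feathers(tweety) -> green(tweety)]. ⇒ new: valid(tweety), closed(tweety), active(tweety), green(tweety).
[2] (2) [closed(tweety) AND green(tweety) -> small(d)]. ⇒ new: small(d).
small(d) appears in round 2, so it is derivable.

yes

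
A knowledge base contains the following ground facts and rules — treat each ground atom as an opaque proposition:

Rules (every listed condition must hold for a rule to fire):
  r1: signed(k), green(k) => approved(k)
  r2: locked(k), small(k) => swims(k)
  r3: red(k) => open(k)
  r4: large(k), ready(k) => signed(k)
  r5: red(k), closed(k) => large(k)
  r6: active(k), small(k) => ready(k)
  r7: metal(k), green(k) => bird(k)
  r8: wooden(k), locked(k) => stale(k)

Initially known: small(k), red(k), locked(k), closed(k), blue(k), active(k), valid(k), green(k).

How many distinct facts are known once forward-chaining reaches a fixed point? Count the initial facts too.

[1] r2 [locked(k), small(k) => swims(k)]; r3 [red(k) => open(k)]; r5 [red(k), closed(k) => large(k)]; r6 [active(k), small(k) => ready(k)]. ⇒ new: swims(k), open(k), large(k), ready(k).
[2] r4 [large(k), ready(k) => signed(k)]. ⇒ new: signed(k).
[3] r1 [signed(k), green(k) => approved(k)]. ⇒ new: approved(k).
Closure: {active(k), approved(k), blue(k), closed(k), green(k), large(k), locked(k), open(k), ready(k), red(k), signed(k), small(k), swims(k), valid(k)} — 14 facts.

14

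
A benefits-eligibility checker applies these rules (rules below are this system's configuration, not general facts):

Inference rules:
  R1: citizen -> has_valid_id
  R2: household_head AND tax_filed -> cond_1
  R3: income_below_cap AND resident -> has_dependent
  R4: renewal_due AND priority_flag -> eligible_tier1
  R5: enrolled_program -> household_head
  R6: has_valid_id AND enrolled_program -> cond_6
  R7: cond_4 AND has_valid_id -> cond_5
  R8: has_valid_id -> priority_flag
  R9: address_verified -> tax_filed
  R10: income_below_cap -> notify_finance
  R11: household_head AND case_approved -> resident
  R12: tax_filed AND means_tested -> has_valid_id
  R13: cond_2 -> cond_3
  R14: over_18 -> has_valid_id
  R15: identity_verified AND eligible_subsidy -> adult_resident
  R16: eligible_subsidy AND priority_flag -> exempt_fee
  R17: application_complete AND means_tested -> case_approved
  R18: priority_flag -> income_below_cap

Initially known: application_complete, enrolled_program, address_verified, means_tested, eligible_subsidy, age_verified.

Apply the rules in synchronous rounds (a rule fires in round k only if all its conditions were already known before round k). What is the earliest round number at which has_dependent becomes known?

5

Round 1: R5 [enrolled_program -> household_head]; R9 [address_verified -> tax_filed]; R17 [application_complete AND means_tested -> case_approved]. Adds household_head, tax_filed, case_approved.
Round 2: R2 [household_head AND tax_filed -> cond_1]; R11 [household_head AND case_approved -> resident]; R12 [tax_filed AND means_tested -> has_valid_id]. Adds cond_1, resident, has_valid_id.
Round 3: R6 [has_valid_id AND enrolled_program -> cond_6]; R8 [has_valid_id -> priority_flag]. Adds cond_6, priority_flag.
Round 4: R16 [eligible_subsidy AND priority_flag -> exempt_fee]; R18 [priority_flag -> income_below_cap]. Adds exempt_fee, income_below_cap.
Round 5: R3 [income_below_cap AND resident -> has_dependent]; R10 [income_below_cap -> notify_finance]. Adds has_dependent, notify_finance.
has_dependent first appears in round 5.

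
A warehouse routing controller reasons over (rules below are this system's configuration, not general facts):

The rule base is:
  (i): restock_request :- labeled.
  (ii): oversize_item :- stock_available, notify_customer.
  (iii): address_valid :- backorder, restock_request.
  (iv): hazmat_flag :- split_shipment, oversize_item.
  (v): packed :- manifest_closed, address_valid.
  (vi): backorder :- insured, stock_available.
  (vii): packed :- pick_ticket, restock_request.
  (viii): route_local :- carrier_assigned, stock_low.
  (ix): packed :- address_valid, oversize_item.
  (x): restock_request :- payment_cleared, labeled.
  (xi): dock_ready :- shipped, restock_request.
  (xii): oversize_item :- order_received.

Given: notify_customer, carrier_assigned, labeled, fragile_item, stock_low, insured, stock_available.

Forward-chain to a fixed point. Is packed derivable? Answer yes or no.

[1] (i) [restock_request :- labeled.]; (ii) [oversize_item :- stock_available, notify_customer.]; (vi) [backorder :- insured, stock_available.]; (viii) [route_local :- carrier_assigned, stock_low.]. ⇒ new: restock_request, oversize_item, backorder, route_local.
[2] (iii) [address_valid :- backorder, restock_request.]. ⇒ new: address_valid.
[3] (ix) [packed :- address_valid, oversize_item.]. ⇒ new: packed.
packed appears in round 3, so it is derivable.

yes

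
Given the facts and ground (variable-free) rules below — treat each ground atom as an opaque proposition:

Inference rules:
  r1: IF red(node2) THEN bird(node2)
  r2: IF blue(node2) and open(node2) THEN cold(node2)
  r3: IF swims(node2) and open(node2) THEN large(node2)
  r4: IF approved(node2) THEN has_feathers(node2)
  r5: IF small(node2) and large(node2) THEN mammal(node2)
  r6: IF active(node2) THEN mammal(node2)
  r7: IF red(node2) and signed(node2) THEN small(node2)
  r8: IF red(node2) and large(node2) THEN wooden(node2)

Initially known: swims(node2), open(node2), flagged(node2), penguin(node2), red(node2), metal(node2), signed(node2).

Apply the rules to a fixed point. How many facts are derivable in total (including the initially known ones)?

Round 1: r1 [IF red(node2) THEN bird(node2)]; r3 [IF swims(node2) and open(node2) THEN large(node2)]; r7 [IF red(node2) and signed(node2) THEN small(node2)]. Adds bird(node2), large(node2), small(node2).
Round 2: r5 [IF small(node2) and large(node2) THEN mammal(node2)]; r8 [IF red(node2) and large(node2) THEN wooden(node2)]. Adds mammal(node2), wooden(node2).
Closure: {bird(node2), flagged(node2), large(node2), mammal(node2), metal(node2), open(node2), penguin(node2), red(node2), signed(node2), small(node2), swims(node2), wooden(node2)} — 12 facts.

12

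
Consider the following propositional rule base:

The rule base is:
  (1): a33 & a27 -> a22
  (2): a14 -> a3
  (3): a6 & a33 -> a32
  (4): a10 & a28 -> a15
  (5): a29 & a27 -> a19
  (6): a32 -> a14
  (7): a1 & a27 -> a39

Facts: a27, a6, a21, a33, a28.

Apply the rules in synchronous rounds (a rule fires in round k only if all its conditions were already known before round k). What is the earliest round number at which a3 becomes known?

3

Round 1: (1) [a33 & a27 -> a22]; (3) [a6 & a33 -> a32]. Adds a22, a32.
Round 2: (6) [a32 -> a14]. Adds a14.
Round 3: (2) [a14 -> a3]. Adds a3.
a3 first appears in round 3.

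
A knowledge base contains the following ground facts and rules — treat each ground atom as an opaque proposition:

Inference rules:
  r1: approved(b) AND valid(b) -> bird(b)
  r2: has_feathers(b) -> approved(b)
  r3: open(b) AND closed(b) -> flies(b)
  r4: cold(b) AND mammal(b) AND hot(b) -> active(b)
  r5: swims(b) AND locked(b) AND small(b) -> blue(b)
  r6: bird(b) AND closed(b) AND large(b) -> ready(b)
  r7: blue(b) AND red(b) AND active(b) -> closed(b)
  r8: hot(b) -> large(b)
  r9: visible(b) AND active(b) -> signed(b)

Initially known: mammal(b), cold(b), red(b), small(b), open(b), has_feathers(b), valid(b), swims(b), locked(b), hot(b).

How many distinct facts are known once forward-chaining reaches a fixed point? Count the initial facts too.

18

Round 1: r2 [has_feathers(b) -> approved(b)]; r4 [cold(b) AND mammal(b) AND hot(b) -> active(b)]; r5 [swims(b) AND locked(b) AND small(b) -> blue(b)]; r8 [hot(b) -> large(b)]. Adds approved(b), active(b), blue(b), large(b).
Round 2: r1 [approved(b) AND valid(b) -> bird(b)]; r7 [blue(b) AND red(b) AND active(b) -> closed(b)]. Adds bird(b), closed(b).
Round 3: r3 [open(b) AND closed(b) -> flies(b)]; r6 [bird(b) AND closed(b) AND large(b) -> ready(b)]. Adds flies(b), ready(b).
Closure: {active(b), approved(b), bird(b), blue(b), closed(b), cold(b), flies(b), has_feathers(b), hot(b), large(b), locked(b), mammal(b), open(b), ready(b), red(b), small(b), swims(b), valid(b)} — 18 facts.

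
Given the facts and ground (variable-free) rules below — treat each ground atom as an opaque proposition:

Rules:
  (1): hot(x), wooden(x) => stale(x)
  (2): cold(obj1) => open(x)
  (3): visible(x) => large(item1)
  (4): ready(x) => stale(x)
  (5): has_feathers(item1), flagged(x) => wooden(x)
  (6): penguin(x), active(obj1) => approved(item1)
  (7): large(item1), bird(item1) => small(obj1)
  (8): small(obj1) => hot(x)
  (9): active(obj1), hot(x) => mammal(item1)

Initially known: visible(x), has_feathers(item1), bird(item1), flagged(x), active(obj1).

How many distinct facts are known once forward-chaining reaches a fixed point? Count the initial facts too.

Round 1: (3) [visible(x) => large(item1)]; (5) [has_feathers(item1), flagged(x) => wooden(x)]. Adds large(item1), wooden(x).
Round 2: (7) [large(item1), bird(item1) => small(obj1)]. Adds small(obj1).
Round 3: (8) [small(obj1) => hot(x)]. Adds hot(x).
Round 4: (1) [hot(x), wooden(x) => stale(x)]; (9) [active(obj1), hot(x) => mammal(item1)]. Adds stale(x), mammal(item1).
Closure: {active(obj1), bird(item1), flagged(x), has_feathers(item1), hot(x), large(item1), mammal(item1), small(obj1), stale(x), visible(x), wooden(x)} — 11 facts.

11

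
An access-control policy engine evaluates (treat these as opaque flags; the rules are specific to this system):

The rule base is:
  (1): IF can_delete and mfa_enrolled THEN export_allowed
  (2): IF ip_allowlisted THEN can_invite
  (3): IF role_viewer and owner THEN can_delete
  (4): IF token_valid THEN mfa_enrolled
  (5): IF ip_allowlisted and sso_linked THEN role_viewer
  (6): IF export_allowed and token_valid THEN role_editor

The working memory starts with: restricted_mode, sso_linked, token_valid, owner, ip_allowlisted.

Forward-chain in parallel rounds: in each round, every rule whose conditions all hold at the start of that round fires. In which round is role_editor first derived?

[1] (2) [IF ip_allowlisted THEN can_invite]; (4) [IF token_valid THEN mfa_enrolled]; (5) [IF ip_allowlisted and sso_linked THEN role_viewer]. ⇒ new: can_invite, mfa_enrolled, role_viewer.
[2] (3) [IF role_viewer and owner THEN can_delete]. ⇒ new: can_delete.
[3] (1) [IF can_delete and mfa_enrolled THEN export_allowed]. ⇒ new: export_allowed.
[4] (6) [IF export_allowed and token_valid THEN role_editor]. ⇒ new: role_editor.
role_editor first appears in round 4.

4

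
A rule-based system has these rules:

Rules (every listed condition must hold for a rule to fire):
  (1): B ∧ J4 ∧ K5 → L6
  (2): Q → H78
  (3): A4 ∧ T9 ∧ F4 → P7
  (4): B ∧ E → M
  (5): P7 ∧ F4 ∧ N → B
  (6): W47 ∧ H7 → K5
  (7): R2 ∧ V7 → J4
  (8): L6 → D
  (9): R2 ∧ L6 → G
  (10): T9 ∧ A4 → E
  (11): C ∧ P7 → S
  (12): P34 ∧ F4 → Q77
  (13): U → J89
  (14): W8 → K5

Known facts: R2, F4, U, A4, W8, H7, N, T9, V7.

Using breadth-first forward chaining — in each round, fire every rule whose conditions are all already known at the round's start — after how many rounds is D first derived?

4

Round 1: (3) [A4 ∧ T9 ∧ F4 → P7]; (7) [R2 ∧ V7 → J4]; (10) [T9 ∧ A4 → E]; (13) [U → J89]; (14) [W8 → K5]. Adds P7, J4, E, J89, K5.
Round 2: (5) [P7 ∧ F4 ∧ N → B]. Adds B.
Round 3: (1) [B ∧ J4 ∧ K5 → L6]; (4) [B ∧ E → M]. Adds L6, M.
Round 4: (8) [L6 → D]; (9) [R2 ∧ L6 → G]. Adds D, G.
D first appears in round 4.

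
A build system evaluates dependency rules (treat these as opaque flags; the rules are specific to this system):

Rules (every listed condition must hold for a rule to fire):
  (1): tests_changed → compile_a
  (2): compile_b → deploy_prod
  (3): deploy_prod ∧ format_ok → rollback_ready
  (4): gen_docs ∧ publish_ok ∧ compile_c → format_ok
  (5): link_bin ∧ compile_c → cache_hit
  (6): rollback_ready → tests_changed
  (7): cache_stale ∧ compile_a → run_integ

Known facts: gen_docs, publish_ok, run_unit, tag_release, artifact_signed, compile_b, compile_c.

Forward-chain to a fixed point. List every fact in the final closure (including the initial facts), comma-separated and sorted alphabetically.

Round 1: (2) [compile_b → deploy_prod]; (4) [gen_docs ∧ publish_ok ∧ compile_c → format_ok]. Adds deploy_prod, format_ok.
Round 2: (3) [deploy_prod ∧ format_ok → rollback_ready]. Adds rollback_ready.
Round 3: (6) [rollback_ready → tests_changed]. Adds tests_changed.
Round 4: (1) [tests_changed → compile_a]. Adds compile_a.

artifact_signed, compile_a, compile_b, compile_c, deploy_prod, format_ok, gen_docs, publish_ok, rollback_ready, run_unit, tag_release, tests_changed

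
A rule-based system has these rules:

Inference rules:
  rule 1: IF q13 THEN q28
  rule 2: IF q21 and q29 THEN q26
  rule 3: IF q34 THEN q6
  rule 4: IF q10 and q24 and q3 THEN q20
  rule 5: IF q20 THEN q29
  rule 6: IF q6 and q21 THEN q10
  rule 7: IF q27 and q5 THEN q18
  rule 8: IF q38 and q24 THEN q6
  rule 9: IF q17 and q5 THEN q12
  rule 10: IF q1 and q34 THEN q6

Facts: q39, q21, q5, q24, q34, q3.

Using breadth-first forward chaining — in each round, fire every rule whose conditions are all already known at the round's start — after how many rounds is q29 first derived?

Round 1: rule 3 [IF q34 THEN q6]. New: q6.
Round 2: rule 6 [IF q6 and q21 THEN q10]. New: q10.
Round 3: rule 4 [IF q10 and q24 and q3 THEN q20]. New: q20.
Round 4: rule 5 [IF q20 THEN q29]. New: q29.
q29 first appears in round 4.

4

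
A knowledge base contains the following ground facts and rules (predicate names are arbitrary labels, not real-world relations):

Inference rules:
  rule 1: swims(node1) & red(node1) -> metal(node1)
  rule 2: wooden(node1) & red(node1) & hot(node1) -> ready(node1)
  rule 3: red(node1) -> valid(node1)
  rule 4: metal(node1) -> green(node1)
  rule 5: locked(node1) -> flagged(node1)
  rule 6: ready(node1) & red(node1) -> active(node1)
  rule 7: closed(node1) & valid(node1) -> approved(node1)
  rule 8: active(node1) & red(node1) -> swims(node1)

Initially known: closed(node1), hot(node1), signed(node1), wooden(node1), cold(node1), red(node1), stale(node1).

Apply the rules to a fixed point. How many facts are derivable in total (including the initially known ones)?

Round 1 fires rule 2, rule 3, giving ready(node1), valid(node1).
Round 2 fires rule 6, rule 7, giving active(node1), approved(node1).
Round 3 fires rule 8, giving swims(node1).
Round 4 fires rule 1, giving metal(node1).
Round 5 fires rule 4, giving green(node1).
Closure: {active(node1), approved(node1), closed(node1), cold(node1), green(node1), hot(node1), metal(node1), ready(node1), red(node1), signed(node1), stale(node1), swims(node1), valid(node1), wooden(node1)} — 14 facts.

14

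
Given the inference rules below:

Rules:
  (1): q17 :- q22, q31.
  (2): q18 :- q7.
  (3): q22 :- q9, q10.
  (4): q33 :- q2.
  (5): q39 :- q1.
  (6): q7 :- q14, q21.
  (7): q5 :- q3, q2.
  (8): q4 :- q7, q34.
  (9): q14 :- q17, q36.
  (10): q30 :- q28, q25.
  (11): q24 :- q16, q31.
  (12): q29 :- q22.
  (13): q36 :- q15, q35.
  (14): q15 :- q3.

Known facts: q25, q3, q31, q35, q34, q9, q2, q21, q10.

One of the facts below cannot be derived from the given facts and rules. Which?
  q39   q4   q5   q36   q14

Round 1 — (3), (4), (7), (14), derive q22, q33, q5, q15.
Round 2 — (1), (12), (13), derive q17, q29, q36.
Round 3 — (9), derive q14.
Round 4 — (6), derive q7.
Round 5 — (2), (8), derive q18, q4.
Derived: q14 (round 3), q4 (round 5), q5 (round 1), q36 (round 2). q39 never appears in any round.

q39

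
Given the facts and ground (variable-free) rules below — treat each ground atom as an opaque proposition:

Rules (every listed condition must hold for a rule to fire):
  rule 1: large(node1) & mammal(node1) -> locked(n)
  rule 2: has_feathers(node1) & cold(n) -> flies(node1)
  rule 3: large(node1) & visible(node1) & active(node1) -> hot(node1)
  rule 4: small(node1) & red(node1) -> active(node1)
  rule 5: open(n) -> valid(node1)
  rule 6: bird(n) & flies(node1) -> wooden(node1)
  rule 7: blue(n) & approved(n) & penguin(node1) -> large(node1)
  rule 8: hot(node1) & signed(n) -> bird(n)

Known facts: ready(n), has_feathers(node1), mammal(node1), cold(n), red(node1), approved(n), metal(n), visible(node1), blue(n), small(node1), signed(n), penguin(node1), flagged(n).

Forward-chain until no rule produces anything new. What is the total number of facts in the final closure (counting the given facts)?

Round 1 fires rule 2, rule 4, rule 7, giving flies(node1), active(node1), large(node1).
Round 2 fires rule 1, rule 3, giving locked(n), hot(node1).
Round 3 fires rule 8, giving bird(n).
Round 4 fires rule 6, giving wooden(node1).
Closure: {active(node1), approved(n), bird(n), blue(n), cold(n), flagged(n), flies(node1), has_feathers(node1), hot(node1), large(node1), locked(n), mammal(node1), metal(n), penguin(node1), ready(n), red(node1), signed(n), small(node1), visible(node1), wooden(node1)} — 20 facts.

20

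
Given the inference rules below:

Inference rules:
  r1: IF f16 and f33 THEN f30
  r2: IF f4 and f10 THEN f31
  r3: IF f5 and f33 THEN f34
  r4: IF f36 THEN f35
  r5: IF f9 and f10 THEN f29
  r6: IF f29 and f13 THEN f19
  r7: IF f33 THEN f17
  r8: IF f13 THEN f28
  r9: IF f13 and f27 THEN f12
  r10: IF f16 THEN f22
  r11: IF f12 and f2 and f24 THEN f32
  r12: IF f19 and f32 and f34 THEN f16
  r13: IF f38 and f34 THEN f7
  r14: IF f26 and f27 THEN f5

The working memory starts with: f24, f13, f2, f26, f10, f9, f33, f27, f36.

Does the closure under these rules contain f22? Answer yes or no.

yes

Round 1: r4 [IF f36 THEN f35]; r5 [IF f9 and f10 THEN f29]; r7 [IF f33 THEN f17]; r8 [IF f13 THEN f28]; r9 [IF f13 and f27 THEN f12]; r14 [IF f26 and f27 THEN f5]. New: f35, f29, f17, f28, f12, f5.
Round 2: r3 [IF f5 and f33 THEN f34]; r6 [IF f29 and f13 THEN f19]; r11 [IF f12 and f2 and f24 THEN f32]. New: f34, f19, f32.
Round 3: r12 [IF f19 and f32 and f34 THEN f16]. New: f16.
Round 4: r1 [IF f16 and f33 THEN f30]; r10 [IF f16 THEN f22]. New: f30, f22.
f22 appears in round 4, so it is derivable.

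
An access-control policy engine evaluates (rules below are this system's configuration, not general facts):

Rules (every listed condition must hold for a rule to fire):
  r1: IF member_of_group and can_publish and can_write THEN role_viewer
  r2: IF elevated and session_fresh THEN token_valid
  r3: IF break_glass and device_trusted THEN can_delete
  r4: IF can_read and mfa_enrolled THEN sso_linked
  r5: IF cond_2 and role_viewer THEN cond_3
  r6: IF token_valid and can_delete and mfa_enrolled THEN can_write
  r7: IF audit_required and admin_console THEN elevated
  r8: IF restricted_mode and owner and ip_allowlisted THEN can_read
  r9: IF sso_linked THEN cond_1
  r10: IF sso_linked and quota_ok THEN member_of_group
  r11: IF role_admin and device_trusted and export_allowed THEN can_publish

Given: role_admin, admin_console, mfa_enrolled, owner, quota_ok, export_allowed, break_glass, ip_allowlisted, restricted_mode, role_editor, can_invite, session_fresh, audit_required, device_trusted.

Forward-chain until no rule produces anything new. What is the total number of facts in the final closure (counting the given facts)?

24

Round 1: r3 [IF break_glass and device_trusted THEN can_delete]; r7 [IF audit_required and admin_console THEN elevated]; r8 [IF restricted_mode and owner and ip_allowlisted THEN can_read]; r11 [IF role_admin and device_trusted and export_allowed THEN can_publish]. New: can_delete, elevated, can_read, can_publish.
Round 2: r2 [IF elevated and session_fresh THEN token_valid]; r4 [IF can_read and mfa_enrolled THEN sso_linked]. New: token_valid, sso_linked.
Round 3: r6 [IF token_valid and can_delete and mfa_enrolled THEN can_write]; r9 [IF sso_linked THEN cond_1]; r10 [IF sso_linked and quota_ok THEN member_of_group]. New: can_write, cond_1, member_of_group.
Round 4: r1 [IF member_of_group and can_publish and can_write THEN role_viewer]. New: role_viewer.
Closure: {admin_console, audit_required, break_glass, can_delete, can_invite, can_publish, can_read, can_write, cond_1, device_trusted, elevated, export_allowed, ip_allowlisted, member_of_group, mfa_enrolled, owner, quota_ok, restricted_mode, role_admin, role_editor, role_viewer, session_fresh, sso_linked, token_valid} — 24 facts.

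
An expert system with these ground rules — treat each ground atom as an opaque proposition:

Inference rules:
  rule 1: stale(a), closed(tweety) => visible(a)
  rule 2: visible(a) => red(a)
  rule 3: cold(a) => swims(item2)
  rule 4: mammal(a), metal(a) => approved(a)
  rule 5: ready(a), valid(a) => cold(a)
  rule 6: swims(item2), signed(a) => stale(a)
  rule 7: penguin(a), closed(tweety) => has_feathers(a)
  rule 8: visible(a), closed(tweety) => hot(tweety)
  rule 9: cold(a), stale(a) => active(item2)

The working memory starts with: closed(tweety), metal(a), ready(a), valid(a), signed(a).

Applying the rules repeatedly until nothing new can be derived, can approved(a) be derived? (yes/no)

Round 1: rule 5 [ready(a), valid(a) => cold(a)]. New: cold(a).
Round 2: rule 3 [cold(a) => swims(item2)]. New: swims(item2).
Round 3: rule 6 [swims(item2), signed(a) => stale(a)]. New: stale(a).
Round 4: rule 1 [stale(a), closed(tweety) => visible(a)]; rule 9 [cold(a), stale(a) => active(item2)]. New: visible(a), active(item2).
Round 5: rule 2 [visible(a) => red(a)]; rule 8 [visible(a), closed(tweety) => hot(tweety)]. New: red(a), hot(tweety).
Fixed point reached. approved(a) is concluded only by rule 4; rule 4 needs mammal(a) (never derived).

no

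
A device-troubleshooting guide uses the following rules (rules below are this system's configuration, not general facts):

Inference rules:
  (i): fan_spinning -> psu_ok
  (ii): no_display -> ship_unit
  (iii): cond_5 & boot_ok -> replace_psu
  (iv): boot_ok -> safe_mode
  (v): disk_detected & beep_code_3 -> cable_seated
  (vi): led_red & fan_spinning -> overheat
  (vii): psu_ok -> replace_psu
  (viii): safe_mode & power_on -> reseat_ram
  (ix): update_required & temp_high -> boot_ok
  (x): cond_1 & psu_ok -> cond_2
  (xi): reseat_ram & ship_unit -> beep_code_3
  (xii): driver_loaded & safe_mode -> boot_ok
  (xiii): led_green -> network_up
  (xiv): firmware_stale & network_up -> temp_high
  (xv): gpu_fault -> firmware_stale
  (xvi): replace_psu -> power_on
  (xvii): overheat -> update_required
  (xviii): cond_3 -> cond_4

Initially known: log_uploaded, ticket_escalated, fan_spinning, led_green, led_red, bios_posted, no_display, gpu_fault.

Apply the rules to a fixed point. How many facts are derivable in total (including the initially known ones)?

Round 1 fires (i), (ii), (vi), (xiii), (xv), giving psu_ok, ship_unit, overheat, network_up, firmware_stale.
Round 2 fires (vii), (xiv), (xvii), giving replace_psu, temp_high, update_required.
Round 3 fires (ix), (xvi), giving boot_ok, power_on.
Round 4 fires (iv), giving safe_mode.
Round 5 fires (viii), giving reseat_ram.
Round 6 fires (xi), giving beep_code_3.
Closure: {beep_code_3, bios_posted, boot_ok, fan_spinning, firmware_stale, gpu_fault, led_green, led_red, log_uploaded, network_up, no_display, overheat, power_on, psu_ok, replace_psu, reseat_ram, safe_mode, ship_unit, temp_high, ticket_escalated, update_required} — 21 facts.

21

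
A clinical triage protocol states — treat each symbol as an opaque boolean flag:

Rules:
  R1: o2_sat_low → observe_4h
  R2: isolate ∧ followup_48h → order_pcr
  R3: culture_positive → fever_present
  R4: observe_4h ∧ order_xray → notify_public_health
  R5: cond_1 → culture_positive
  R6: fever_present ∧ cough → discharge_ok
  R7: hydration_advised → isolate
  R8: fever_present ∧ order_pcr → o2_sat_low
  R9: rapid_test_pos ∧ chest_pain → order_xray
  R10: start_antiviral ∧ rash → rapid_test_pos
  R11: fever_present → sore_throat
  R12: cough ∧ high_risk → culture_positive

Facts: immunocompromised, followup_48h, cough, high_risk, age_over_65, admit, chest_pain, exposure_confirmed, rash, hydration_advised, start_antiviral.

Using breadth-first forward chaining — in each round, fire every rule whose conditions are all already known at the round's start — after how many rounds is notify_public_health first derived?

Round 1 — R7, R10, R12, derive isolate, rapid_test_pos, culture_positive.
Round 2 — R2, R3, R9, derive order_pcr, fever_present, order_xray.
Round 3 — R6, R8, R11, derive discharge_ok, o2_sat_low, sore_throat.
Round 4 — R1, derive observe_4h.
Round 5 — R4, derive notify_public_health.
notify_public_health first appears in round 5.

5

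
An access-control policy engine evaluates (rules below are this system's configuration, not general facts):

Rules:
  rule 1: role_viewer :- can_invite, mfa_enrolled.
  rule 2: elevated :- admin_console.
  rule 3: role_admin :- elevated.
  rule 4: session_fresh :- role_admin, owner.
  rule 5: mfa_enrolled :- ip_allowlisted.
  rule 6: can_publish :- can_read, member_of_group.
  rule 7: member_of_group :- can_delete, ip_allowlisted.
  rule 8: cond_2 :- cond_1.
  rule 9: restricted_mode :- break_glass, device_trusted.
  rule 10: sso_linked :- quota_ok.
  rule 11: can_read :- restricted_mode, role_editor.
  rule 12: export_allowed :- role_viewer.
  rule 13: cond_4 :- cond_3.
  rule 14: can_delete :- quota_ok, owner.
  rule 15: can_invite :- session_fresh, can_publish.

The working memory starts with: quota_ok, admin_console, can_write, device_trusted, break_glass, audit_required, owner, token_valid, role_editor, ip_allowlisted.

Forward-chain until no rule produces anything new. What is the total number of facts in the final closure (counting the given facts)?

23

Round 1: rule 2 [elevated :- admin_console.]; rule 5 [mfa_enrolled :- ip_allowlisted.]; rule 9 [restricted_mode :- break_glass, device_trusted.]; rule 10 [sso_linked :- quota_ok.]; rule 14 [can_delete :- quota_ok, owner.]. New: elevated, mfa_enrolled, restricted_mode, sso_linked, can_delete.
Round 2: rule 3 [role_admin :- elevated.]; rule 7 [member_of_group :- can_delete, ip_allowlisted.]; rule 11 [can_read :- restricted_mode, role_editor.]. New: role_admin, member_of_group, can_read.
Round 3: rule 4 [session_fresh :- role_admin, owner.]; rule 6 [can_publish :- can_read, member_of_group.]. New: session_fresh, can_publish.
Round 4: rule 15 [can_invite :- session_fresh, can_publish.]. New: can_invite.
Round 5: rule 1 [role_viewer :- can_invite, mfa_enrolled.]. New: role_viewer.
Round 6: rule 12 [export_allowed :- role_viewer.]. New: export_allowed.
Closure: {admin_console, audit_required, break_glass, can_delete, can_invite, can_publish, can_read, can_write, device_trusted, elevated, export_allowed, ip_allowlisted, member_of_group, mfa_enrolled, owner, quota_ok, restricted_mode, role_admin, role_editor, role_viewer, session_fresh, sso_linked, token_valid} — 23 facts.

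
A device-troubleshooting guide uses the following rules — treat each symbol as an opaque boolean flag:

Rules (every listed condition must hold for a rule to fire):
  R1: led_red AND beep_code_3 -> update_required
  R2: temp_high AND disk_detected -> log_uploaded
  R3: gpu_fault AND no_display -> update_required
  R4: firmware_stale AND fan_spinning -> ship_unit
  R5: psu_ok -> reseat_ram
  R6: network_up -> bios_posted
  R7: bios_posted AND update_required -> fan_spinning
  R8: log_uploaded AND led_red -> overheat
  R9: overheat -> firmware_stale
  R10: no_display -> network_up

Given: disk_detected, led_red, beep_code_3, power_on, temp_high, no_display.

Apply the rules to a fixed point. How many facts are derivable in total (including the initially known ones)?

Round 1: R1 [led_red AND beep_code_3 -> update_required]; R2 [temp_high AND disk_detected -> log_uploaded]; R10 [no_display -> network_up]. New: update_required, log_uploaded, network_up.
Round 2: R6 [network_up -> bios_posted]; R8 [log_uploaded AND led_red -> overheat]. New: bios_posted, overheat.
Round 3: R7 [bios_posted AND update_required -> fan_spinning]; R9 [overheat -> firmware_stale]. New: fan_spinning, firmware_stale.
Round 4: R4 [firmware_stale AND fan_spinning -> ship_unit]. New: ship_unit.
Closure: {beep_code_3, bios_posted, disk_detected, fan_spinning, firmware_stale, led_red, log_uploaded, network_up, no_display, overheat, power_on, ship_unit, temp_high, update_required} — 14 facts.

14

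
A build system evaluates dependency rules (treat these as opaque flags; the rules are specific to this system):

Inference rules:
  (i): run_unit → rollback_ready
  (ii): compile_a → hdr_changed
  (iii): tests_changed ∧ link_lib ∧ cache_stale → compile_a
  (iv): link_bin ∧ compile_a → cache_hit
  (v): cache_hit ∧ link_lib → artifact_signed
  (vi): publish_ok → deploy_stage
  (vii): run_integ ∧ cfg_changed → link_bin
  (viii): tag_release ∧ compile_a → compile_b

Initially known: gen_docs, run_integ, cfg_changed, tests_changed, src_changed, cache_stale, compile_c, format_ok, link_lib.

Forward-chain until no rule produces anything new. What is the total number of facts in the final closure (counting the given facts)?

Round 1: (iii) [tests_changed ∧ link_lib ∧ cache_stale → compile_a]; (vii) [run_integ ∧ cfg_changed → link_bin]. New: compile_a, link_bin.
Round 2: (ii) [compile_a → hdr_changed]; (iv) [link_bin ∧ compile_a → cache_hit]. New: hdr_changed, cache_hit.
Round 3: (v) [cache_hit ∧ link_lib → artifact_signed]. New: artifact_signed.
Closure: {artifact_signed, cache_hit, cache_stale, cfg_changed, compile_a, compile_c, format_ok, gen_docs, hdr_changed, link_bin, link_lib, run_integ, src_changed, tests_changed} — 14 facts.

14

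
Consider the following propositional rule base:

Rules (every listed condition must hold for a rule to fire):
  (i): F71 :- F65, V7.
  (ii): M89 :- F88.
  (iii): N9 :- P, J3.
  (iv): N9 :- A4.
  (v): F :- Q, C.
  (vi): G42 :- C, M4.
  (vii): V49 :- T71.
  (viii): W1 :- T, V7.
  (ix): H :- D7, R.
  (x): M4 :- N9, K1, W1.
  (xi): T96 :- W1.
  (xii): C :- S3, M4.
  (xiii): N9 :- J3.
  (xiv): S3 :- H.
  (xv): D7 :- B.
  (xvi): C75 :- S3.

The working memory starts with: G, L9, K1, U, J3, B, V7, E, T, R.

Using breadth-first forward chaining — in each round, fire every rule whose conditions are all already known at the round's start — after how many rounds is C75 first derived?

4

Round 1: (viii) [W1 :- T, V7.]; (xiii) [N9 :- J3.]; (xv) [D7 :- B.]. New: W1, N9, D7.
Round 2: (ix) [H :- D7, R.]; (x) [M4 :- N9, K1, W1.]; (xi) [T96 :- W1.]. New: H, M4, T96.
Round 3: (xiv) [S3 :- H.]. New: S3.
Round 4: (xii) [C :- S3, M4.]; (xvi) [C75 :- S3.]. New: C, C75.
C75 first appears in round 4.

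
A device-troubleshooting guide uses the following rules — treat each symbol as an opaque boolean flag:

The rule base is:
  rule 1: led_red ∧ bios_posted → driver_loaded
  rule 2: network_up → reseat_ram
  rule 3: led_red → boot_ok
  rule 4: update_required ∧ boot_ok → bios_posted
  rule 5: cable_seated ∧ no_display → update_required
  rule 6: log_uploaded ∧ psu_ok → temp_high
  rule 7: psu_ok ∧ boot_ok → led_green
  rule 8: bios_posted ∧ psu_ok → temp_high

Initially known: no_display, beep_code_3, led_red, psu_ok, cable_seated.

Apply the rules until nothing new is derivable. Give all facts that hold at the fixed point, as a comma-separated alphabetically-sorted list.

[1] rule 3 [led_red → boot_ok]; rule 5 [cable_seated ∧ no_display → update_required]. ⇒ new: boot_ok, update_required.
[2] rule 4 [update_required ∧ boot_ok → bios_posted]; rule 7 [psu_ok ∧ boot_ok → led_green]. ⇒ new: bios_posted, led_green.
[3] rule 1 [led_red ∧ bios_posted → driver_loaded]; rule 8 [bios_posted ∧ psu_ok → temp_high]. ⇒ new: driver_loaded, temp_high.

beep_code_3, bios_posted, boot_ok, cable_seated, driver_loaded, led_green, led_red, no_display, psu_ok, temp_high, update_required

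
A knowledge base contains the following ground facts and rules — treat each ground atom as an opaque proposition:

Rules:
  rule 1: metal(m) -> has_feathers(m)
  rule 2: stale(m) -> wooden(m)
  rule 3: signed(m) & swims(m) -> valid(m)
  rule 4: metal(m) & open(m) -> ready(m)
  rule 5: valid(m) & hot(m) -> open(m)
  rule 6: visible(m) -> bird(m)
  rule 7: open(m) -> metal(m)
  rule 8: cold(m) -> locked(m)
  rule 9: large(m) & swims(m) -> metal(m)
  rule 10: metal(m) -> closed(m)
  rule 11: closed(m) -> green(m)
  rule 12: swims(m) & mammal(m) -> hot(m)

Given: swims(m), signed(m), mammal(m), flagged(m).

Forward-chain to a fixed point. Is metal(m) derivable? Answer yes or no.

Round 1: rule 3 [signed(m) & swims(m) -> valid(m)]; rule 12 [swims(m) & mammal(m) -> hot(m)]. Adds valid(m), hot(m).
Round 2: rule 5 [valid(m) & hot(m) -> open(m)]. Adds open(m).
Round 3: rule 7 [open(m) -> metal(m)]. Adds metal(m).
Round 4: rule 1 [metal(m) -> has_feathers(m)]; rule 4 [metal(m) & open(m) -> ready(m)]; rule 10 [metal(m) -> closed(m)]. Adds has_feathers(m), ready(m), closed(m).
Round 5: rule 11 [closed(m) -> green(m)]. Adds green(m).
metal(m) appears in round 3, so it is derivable.

yes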